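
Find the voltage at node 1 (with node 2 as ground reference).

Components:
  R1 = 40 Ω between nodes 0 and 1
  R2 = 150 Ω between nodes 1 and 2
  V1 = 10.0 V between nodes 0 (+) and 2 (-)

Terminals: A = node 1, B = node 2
Nodal analysis, taking node 2 as the 0 V reference.
Source V1 fixes V_0 = 10 V.
KCL at each unknown node (sum of currents leaving = 0; resistances in Ω):
  Node 1: (V_1 - 10)/40 + (V_1 - 0)/150 = 0
Collecting terms: 0.03167 × V_1 = 0.25  =>  V_1 = 7.895 V
The requested potential is V_1 = 7.895 V.

Final answer: V_1 = 7.895 V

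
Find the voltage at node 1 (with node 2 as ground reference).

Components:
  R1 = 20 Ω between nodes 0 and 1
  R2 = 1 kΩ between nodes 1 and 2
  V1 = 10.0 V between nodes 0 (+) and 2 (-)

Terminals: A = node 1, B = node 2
Nodal analysis, taking node 2 as the 0 V reference.
Source V1 fixes V_0 = 10 V.
KCL at each unknown node (sum of currents leaving = 0; resistances in Ω):
  Node 1: (V_1 - 10)/20 + (V_1 - 0)/1000 = 0
Collecting terms: 0.051 × V_1 = 0.5  =>  V_1 = 9.804 V
The requested potential is V_1 = 9.804 V.

Final answer: V_1 = 9.804 V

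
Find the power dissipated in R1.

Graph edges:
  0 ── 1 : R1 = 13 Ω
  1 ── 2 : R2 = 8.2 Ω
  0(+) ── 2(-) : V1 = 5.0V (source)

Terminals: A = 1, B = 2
Nodal analysis, taking node 2 as the 0 V reference.
Source V1 fixes V_0 = 5 V.
KCL at each unknown node (sum of currents leaving = 0; resistances in Ω):
  Node 1: (V_1 - 5)/13 + (V_1 - 0)/8.2 = 0
Collecting terms: 0.1989 × V_1 = 0.3846  =>  V_1 = 1.934 V
I_R1 = (V_0 - V_1)/R1 = (5 - 1.934)/13 = 0.2358 A
P_R1 = I_R1² × R1 = (0.2358)² × 13 = 0.7231 W

Final answer: 0.7231 W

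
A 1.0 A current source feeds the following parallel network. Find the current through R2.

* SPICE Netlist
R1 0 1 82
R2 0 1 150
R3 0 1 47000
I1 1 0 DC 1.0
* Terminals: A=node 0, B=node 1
All resistors sit directly between nodes 0 and 1, so they are in parallel and share one voltage V; the full source current 1 A splits among them.
1/R_par = 1/82 + 1/150 + 1/47000 = 0.01888 S  =>  R_par = 52.96 Ω
V = I × R_par = 1 × 52.96 = 52.96 V
I_R2 = V/R2 = 52.96/150 = 0.3531 A

Final answer: 0.3531 A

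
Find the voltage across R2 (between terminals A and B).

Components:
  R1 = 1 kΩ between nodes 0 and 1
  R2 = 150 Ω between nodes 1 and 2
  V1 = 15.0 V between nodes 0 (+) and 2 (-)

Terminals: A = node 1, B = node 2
R1 and R2 are in series across V1 (node 0 → node 1 → node 2), and the output A–B is taken across R2, so this is a voltage divider.
Series current: I = V1/(R1 + R2) = 15/(1000 + 150) = 15/1150 = 0.01304 A
V_R2 = I × R2 = V1 × R2/(R1 + R2) = 15 × 150/1150 = 1.957 V

Final answer: 1.957 V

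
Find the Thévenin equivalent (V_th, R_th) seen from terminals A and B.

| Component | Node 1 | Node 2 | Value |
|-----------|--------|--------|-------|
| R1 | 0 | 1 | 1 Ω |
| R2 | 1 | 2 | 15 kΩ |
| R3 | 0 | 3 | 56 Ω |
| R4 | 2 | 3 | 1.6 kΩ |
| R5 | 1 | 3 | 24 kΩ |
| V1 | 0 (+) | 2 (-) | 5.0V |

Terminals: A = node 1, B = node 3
Step 1 — V_th is the open-circuit voltage V_A - V_B (nothing connected across the terminals).
Nodal analysis, taking node 2 as the 0 V reference.
Source V1 fixes V_0 = 5 V.
KCL at each unknown node (sum of currents leaving = 0; resistances in Ω):
  Node 1: (V_1 - 5)/1 + (V_1 - 0)/15000 + (V_1 - V_3)/24000 = 0
  Node 3: (V_3 - 5)/56 + (V_3 - 0)/1600 + (V_3 - V_1)/24000 = 0
Collecting terms (coefficients in siemens):
  1·V_1 - 0.00004167·V_3 = 5
  0.01852·V_3 - 0.00004167·V_1 = 0.08929
Determinant D = (1)(0.01852) - (-0.00004167)(-0.00004167) = 0.01853
V_1 = [(5)(0.01852) - (-0.00004167)(0.08929)]/D = 5 V
V_3 = [(1)(0.08929) - (5)(-0.00004167)]/D = 4.831 V
V_th = V_1 - V_3 = 5 - 4.831 = 0.1684 V
Step 2 — R_th: zero the source — replace V1 by a short circuit (node 2 merges into node 0) — and find the resistance seen between A (node 1) and B (node 3).
Reduce the network between node 1 (A) and node 3 (B) by series/parallel combination:
  Rp1 = R1 ‖ R2 (parallel, both between nodes 0 and 1) = 1/(1/1 + 1/15000) = 0.9999 Ω
  Rp2 = R3 ‖ R4 (parallel, both between nodes 0 and 3) = 1/(1/56 + 1/1600) = 54.11 Ω
  Rs1 = Rp1 + Rp2 (series, joined only at node 0) = 0.9999 + 54.11 = 55.11 Ω
  Rp3 = R5 ‖ Rs1 (parallel, both between nodes 1 and 3) = 1/(1/24000 + 1/55.11) = 54.98 Ω
R_th = 54.98 Ω

Final answer: V_th = 0.1684 V, R_th = 54.98 Ω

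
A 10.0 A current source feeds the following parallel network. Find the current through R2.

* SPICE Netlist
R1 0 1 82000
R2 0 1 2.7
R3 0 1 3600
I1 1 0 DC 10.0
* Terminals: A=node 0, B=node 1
All resistors sit directly between nodes 0 and 1, so they are in parallel and share one voltage V; the full source current 10 A splits among them.
1/R_par = 1/82000 + 1/2.7 + 1/3600 = 0.3707 S  =>  R_par = 2.698 Ω
V = I × R_par = 10 × 2.698 = 26.98 V
I_R2 = V/R2 = 26.98/2.7 = 9.992 A

Final answer: 9.992 A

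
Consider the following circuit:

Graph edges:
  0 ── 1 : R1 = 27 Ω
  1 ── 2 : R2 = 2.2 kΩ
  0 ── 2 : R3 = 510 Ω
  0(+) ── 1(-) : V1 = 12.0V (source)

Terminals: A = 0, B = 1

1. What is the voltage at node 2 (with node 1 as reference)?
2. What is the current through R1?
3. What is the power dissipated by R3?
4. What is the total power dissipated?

Nodal analysis, taking node 1 as the 0 V reference.
Source V1 fixes V_0 = 12 V.
KCL at each unknown node (sum of currents leaving = 0; resistances in Ω):
  Node 2: (V_2 - 0)/2200 + (V_2 - 12)/510 = 0
Collecting terms: 0.002415 × V_2 = 0.02353  =>  V_2 = 9.742 V
Part 1:
  Read off the nodal solution: V_2 = 9.742 V
Part 2:
  I_R1 = (V_0 - V_1)/R1 = (12 - 0)/27 = 0.4444 A
  Magnitude: I_R1 = 0.4444 A
Part 3:
  I_R3 = (V_0 - V_2)/R3 = (12 - 9.742)/510 = 0.004428 A
  P_R3 = I_R3² × R3 = (0.004428)² × 510 = 0.01 W
Part 4:
  Power in each resistor, P = (ΔV)²/R:
    P_R1 = (12 - 0)²/27 = 5.333 W
    P_R2 = (0 - 9.742)²/2200 = 0.04314 W
    P_R3 = (12 - 9.742)²/510 = 0.01 W
  P_total = P_R1 + P_R2 + P_R3 = 5.386 W

Final answers:
1. V_2 = 9.742 V
2. I_R1 = 0.4444 A
3. P_R3 = 0.01 W
4. P_total = 5.386 W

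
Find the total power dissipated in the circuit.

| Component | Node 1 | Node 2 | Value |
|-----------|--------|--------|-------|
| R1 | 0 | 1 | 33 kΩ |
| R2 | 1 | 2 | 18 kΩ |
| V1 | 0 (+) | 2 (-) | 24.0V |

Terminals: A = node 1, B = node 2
Nodal analysis, taking node 2 as the 0 V reference.
Source V1 fixes V_0 = 24 V.
KCL at each unknown node (sum of currents leaving = 0; resistances in Ω):
  Node 1: (V_1 - 24)/33000 + (V_1 - 0)/18000 = 0
Collecting terms: 0.00008586 × V_1 = 0.0007273  =>  V_1 = 8.471 V
Power in each resistor, P = (ΔV)²/R:
  P_R1 = (24 - 8.471)²/33000 = 0.007308 W
  P_R2 = (8.471 - 0)²/18000 = 0.003986 W
P_total = P_R1 + P_R2 = 0.01129 W

Final answer: 0.01129 W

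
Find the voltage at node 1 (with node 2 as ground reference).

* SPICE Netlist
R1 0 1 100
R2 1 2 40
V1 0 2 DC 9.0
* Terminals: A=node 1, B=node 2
Nodal analysis, taking node 2 as the 0 V reference.
Source V1 fixes V_0 = 9 V.
KCL at each unknown node (sum of currents leaving = 0; resistances in Ω):
  Node 1: (V_1 - 9)/100 + (V_1 - 0)/40 = 0
Collecting terms: 0.035 × V_1 = 0.09  =>  V_1 = 2.571 V
The requested potential is V_1 = 2.571 V.

Final answer: V_1 = 2.571 V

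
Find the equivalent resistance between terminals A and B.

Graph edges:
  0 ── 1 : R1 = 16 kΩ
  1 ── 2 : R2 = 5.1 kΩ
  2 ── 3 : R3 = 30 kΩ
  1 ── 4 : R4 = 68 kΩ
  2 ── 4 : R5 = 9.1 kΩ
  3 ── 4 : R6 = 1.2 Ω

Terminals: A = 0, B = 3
The network is not a plain series/parallel combination. Inject a 1 A test current into terminal A (node 0) and return it from terminal B (node 3); then R_eq = V_A / (1 A).
Nodal analysis, taking node 3 as the 0 V reference.
Current source I_test pushes 1 A into node 0 and draws it out of node 3.
KCL at each unknown node (sum of currents leaving = 0; resistances in Ω):
  Node 0: (V_0 - V_1)/16000 - 1 = 0
  Node 1: (V_1 - V_0)/16000 + (V_1 - V_2)/5100 + (V_1 - V_4)/68000 = 0
  Node 2: (V_2 - V_1)/5100 + (V_2 - 0)/30000 + (V_2 - V_4)/9100 = 0
  Node 4: (V_4 - V_1)/68000 + (V_4 - V_2)/9100 + (V_4 - 0)/1.2 = 0
Collecting terms (coefficients in siemens):
  0.0000625·V_0 - 0.0000625·V_1 = 1
  0.0002733·V_1 - 0.0000625·V_0 - 0.0001961·V_2 - 0.00001471·V_4 = 0
  0.0003393·V_2 - 0.0001961·V_1 - 0.0001099·V_4 = 0
  0.8335·V_4 - 0.00001471·V_1 - 0.0001099·V_2 = 0
Solving these 4 simultaneous equations (Gaussian elimination) gives:
  V_0 = 26260 V, V_1 = 10260 V, V_2 = 5929 V, V_4 = 0.9628 V
R_eq = V_0 / 1 A = 26260 Ω = 26.26 kΩ

Final answer: 26.26 kΩ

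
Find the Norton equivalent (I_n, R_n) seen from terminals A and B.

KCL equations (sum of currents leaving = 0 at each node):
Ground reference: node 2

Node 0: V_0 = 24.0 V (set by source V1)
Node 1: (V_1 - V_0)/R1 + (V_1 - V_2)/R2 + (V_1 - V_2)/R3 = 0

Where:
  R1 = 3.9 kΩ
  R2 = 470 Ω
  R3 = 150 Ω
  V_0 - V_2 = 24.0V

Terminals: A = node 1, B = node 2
Find the Thévenin equivalent first; then I_n = V_th/R_th and R_n = R_th.
Step 1 — V_th is the open-circuit voltage V_A - V_B (nothing connected across the terminals).
Nodal analysis, taking node 2 as the 0 V reference.
Source V1 fixes V_0 = 24 V.
KCL at each unknown node (sum of currents leaving = 0; resistances in Ω):
  Node 1: (V_1 - 24)/3900 + (V_1 - 0)/470 + (V_1 - 0)/150 = 0
Collecting terms: 0.009051 × V_1 = 0.006154  =>  V_1 = 0.6799 V
V_th = V_1 - V_2 = 0.6799 - 0 = 0.6799 V
Step 2 — R_th: zero the source — replace V1 by a short circuit (node 2 merges into node 0) — and find the resistance seen between A (node 1) and B (node 0).
Reduce the network between node 1 (A) and node 0 (B) by series/parallel combination:
  Rp1 = R1 ‖ R2 ‖ R3 (parallel, all between nodes 0 and 1) = 1/(1/3900 + 1/470 + 1/150) = 110.5 Ω
R_th = 110.5 Ω
I_n = V_th/R_th = 0.6799/110.5 = 0.006154 A, and R_n = R_th = 110.5 Ω

Final answer: I_n = 0.006154 A, R_n = 110.5 Ω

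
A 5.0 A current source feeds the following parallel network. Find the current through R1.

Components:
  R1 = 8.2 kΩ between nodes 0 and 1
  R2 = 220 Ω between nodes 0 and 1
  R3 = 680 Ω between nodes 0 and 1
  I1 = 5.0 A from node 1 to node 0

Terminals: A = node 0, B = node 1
All resistors sit directly between nodes 0 and 1, so they are in parallel and share one voltage V; the full source current 5 A splits among them.
1/R_par = 1/8200 + 1/220 + 1/680 = 0.006138 S  =>  R_par = 162.9 Ω
V = I × R_par = 5 × 162.9 = 814.6 V
I_R1 = V/R1 = 814.6/8200 = 0.09934 A

Final answer: 0.09934 A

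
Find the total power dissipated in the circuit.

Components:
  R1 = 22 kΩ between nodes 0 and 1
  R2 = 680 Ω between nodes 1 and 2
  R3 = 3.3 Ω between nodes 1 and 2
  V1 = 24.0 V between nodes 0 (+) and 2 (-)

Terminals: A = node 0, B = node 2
Nodal analysis, taking node 2 as the 0 V reference.
Source V1 fixes V_0 = 24 V.
KCL at each unknown node (sum of currents leaving = 0; resistances in Ω):
  Node 1: (V_1 - 24)/22000 + (V_1 - 0)/680 + (V_1 - 0)/3.3 = 0
Collecting terms: 0.3045 × V_1 = 0.001091  =>  V_1 = 0.003582 V
Power in each resistor, P = (ΔV)²/R:
  P_R1 = (24 - 0.003582)²/22000 = 0.02617 W
  P_R2 = (0.003582 - 0)²/680 = 0.00000001887 W
  P_R3 = (0.003582 - 0)²/3.3 = 0.000003888 W
P_total = P_R1 + P_R2 + P_R3 = 0.02618 W

Final answer: 0.02618 W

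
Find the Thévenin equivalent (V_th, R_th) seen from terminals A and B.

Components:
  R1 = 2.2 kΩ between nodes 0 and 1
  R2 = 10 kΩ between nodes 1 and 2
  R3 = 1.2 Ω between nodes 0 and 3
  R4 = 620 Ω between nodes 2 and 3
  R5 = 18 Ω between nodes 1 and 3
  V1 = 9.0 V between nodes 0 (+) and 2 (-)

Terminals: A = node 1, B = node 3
Step 1 — V_th is the open-circuit voltage V_A - V_B (nothing connected across the terminals).
Nodal analysis, taking node 2 as the 0 V reference.
Source V1 fixes V_0 = 9 V.
KCL at each unknown node (sum of currents leaving = 0; resistances in Ω):
  Node 1: (V_1 - 9)/2200 + (V_1 - 0)/10000 + (V_1 - V_3)/18 = 0
  Node 3: (V_3 - 9)/1.2 + (V_3 - 0)/620 + (V_3 - V_1)/18 = 0
Collecting terms (coefficients in siemens):
  0.05611·V_1 - 0.05556·V_3 = 0.004091
  0.8905·V_3 - 0.05556·V_1 = 7.5
Determinant D = (0.05611)(0.8905) - (-0.05556)(-0.05556) = 0.04688
V_1 = [(0.004091)(0.8905) - (-0.05556)(7.5)]/D = 8.966 V
V_3 = [(0.05611)(7.5) - (0.004091)(-0.05556)]/D = 8.982 V
V_th = V_1 - V_3 = 8.966 - 8.982 = -0.01586 V
Step 2 — R_th: zero the source — replace V1 by a short circuit (node 2 merges into node 0) — and find the resistance seen between A (node 1) and B (node 3).
Reduce the network between node 1 (A) and node 3 (B) by series/parallel combination:
  Rp1 = R1 ‖ R2 (parallel, both between nodes 0 and 1) = 1/(1/2200 + 1/10000) = 1803 Ω
  Rp2 = R3 ‖ R4 (parallel, both between nodes 0 and 3) = 1/(1/1.2 + 1/620) = 1.198 Ω
  Rs1 = Rp1 + Rp2 (series, joined only at node 0) = 1803 + 1.198 = 1804 Ω
  Rp3 = R5 ‖ Rs1 (parallel, both between nodes 1 and 3) = 1/(1/18 + 1/1804) = 17.82 Ω
R_th = 17.82 Ω

Final answer: V_th = -0.01586 V, R_th = 17.82 Ω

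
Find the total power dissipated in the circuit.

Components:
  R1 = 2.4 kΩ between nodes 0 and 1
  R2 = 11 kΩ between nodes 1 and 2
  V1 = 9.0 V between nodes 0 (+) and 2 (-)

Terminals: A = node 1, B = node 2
Nodal analysis, taking node 2 as the 0 V reference.
Source V1 fixes V_0 = 9 V.
KCL at each unknown node (sum of currents leaving = 0; resistances in Ω):
  Node 1: (V_1 - 9)/2400 + (V_1 - 0)/11000 = 0
Collecting terms: 0.0005076 × V_1 = 0.00375  =>  V_1 = 7.388 V
Power in each resistor, P = (ΔV)²/R:
  P_R1 = (9 - 7.388)²/2400 = 0.001083 W
  P_R2 = (7.388 - 0)²/11000 = 0.004962 W
P_total = P_R1 + P_R2 = 0.006045 W

Final answer: 0.006045 W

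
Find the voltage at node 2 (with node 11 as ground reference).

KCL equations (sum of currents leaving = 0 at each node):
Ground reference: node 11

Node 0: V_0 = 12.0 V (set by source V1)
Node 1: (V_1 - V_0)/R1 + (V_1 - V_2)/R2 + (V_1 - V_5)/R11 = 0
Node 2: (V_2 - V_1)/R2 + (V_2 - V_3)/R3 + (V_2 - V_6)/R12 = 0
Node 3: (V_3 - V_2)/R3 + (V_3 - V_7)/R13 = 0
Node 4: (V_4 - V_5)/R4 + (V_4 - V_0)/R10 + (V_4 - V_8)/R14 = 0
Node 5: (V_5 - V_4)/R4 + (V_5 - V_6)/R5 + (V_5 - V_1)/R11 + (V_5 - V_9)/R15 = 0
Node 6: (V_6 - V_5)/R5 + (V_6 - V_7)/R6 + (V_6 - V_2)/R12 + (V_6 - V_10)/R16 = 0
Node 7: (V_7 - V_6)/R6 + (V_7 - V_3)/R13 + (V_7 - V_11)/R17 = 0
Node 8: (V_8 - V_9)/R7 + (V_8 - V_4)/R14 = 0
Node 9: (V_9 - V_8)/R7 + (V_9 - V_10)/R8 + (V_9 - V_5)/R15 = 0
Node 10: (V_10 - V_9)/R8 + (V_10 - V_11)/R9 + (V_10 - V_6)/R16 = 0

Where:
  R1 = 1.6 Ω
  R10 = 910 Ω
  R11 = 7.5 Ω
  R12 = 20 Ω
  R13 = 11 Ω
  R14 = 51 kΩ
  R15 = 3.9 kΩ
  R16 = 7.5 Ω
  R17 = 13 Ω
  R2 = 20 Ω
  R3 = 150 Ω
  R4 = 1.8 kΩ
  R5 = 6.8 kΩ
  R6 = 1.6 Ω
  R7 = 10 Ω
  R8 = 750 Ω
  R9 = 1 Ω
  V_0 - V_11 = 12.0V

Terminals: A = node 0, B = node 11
Nodal analysis, taking node 11 as the 0 V reference.
Source V1 fixes V_0 = 12 V.
KCL at each unknown node (sum of currents leaving = 0; resistances in Ω):
  Node 1: (V_1 - 12)/1.6 + (V_1 - V_2)/20 + (V_1 - V_5)/7.5 = 0
  Node 2: (V_2 - V_1)/20 + (V_2 - V_3)/150 + (V_2 - V_6)/20 = 0
  Node 3: (V_3 - V_2)/150 + (V_3 - V_7)/11 = 0
  Node 4: (V_4 - V_5)/1800 + (V_4 - 12)/910 + (V_4 - V_8)/51000 = 0
  Node 5: (V_5 - V_4)/1800 + (V_5 - V_6)/6800 + (V_5 - V_1)/7.5 + (V_5 - V_9)/3900 = 0
  Node 6: (V_6 - V_5)/6800 + (V_6 - V_7)/1.6 + (V_6 - V_2)/20 + (V_6 - V_10)/7.5 = 0
  Node 7: (V_7 - V_6)/1.6 + (V_7 - V_3)/11 + (V_7 - 0)/13 = 0
  Node 8: (V_8 - V_9)/10 + (V_8 - V_4)/51000 = 0
  Node 9: (V_9 - V_8)/10 + (V_9 - V_10)/750 + (V_9 - V_5)/3900 = 0
  Node 10: (V_10 - V_9)/750 + (V_10 - 0)/1 + (V_10 - V_6)/7.5 = 0
Collecting terms (coefficients in siemens):
  0.8083·V_1 - 0.05·V_2 - 0.1333·V_5 = 7.5
  0.1067·V_2 - 0.05·V_1 - 0.006667·V_3 - 0.05·V_6 = 0
  0.09758·V_3 - 0.006667·V_2 - 0.09091·V_7 = 0
  0.001674·V_4 - 0.0005556·V_5 - 0.00001961·V_8 = 0.01319
  0.1343·V_5 - 0.1333·V_1 - 0.0005556·V_4 - 0.0001471·V_6 - 0.0002564·V_9 = 0
  0.8085·V_6 - 0.05·V_2 - 0.0001471·V_5 - 0.625·V_7 - 0.1333·V_10 = 0
  0.7928·V_7 - 0.09091·V_3 - 0.625·V_6 = 0
  0.1·V_8 - 0.00001961·V_4 - 0.1·V_9 = 0
  0.1016·V_9 - 0.0002564·V_5 - 0.1·V_8 - 0.001333·V_10 = 0
  1.135·V_10 - 0.1333·V_6 - 0.001333·V_9 = 0
Solving these 10 simultaneous equations (Gaussian elimination) gives:
  V_1 = 11.56 V, V_2 = 6.196 V, V_3 = 1.653 V, V_4 = 11.73 V
  V_5 = 11.54 V, V_6 = 1.434 V, V_7 = 1.32 V, V_8 = 2.124 V
  V_9 = 2.123 V, V_10 = 0.171 V
The requested potential is V_2 = 6.196 V.

Final answer: V_2 = 6.196 V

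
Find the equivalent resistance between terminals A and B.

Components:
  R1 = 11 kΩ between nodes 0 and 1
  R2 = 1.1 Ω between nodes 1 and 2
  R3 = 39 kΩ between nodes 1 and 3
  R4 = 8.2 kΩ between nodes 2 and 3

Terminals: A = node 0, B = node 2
Reduce the network between node 0 (A) and node 2 (B) by series/parallel combination:
  Rs1 = R3 + R4 (series, joined only at node 3) = 39000 + 8200 = 47200 Ω
  Rp1 = R2 ‖ Rs1 (parallel, both between nodes 1 and 2) = 1/(1/1.1 + 1/47200) = 1.1 Ω
  Rs2 = R1 + Rp1 (series, joined only at node 1) = 11000 + 1.1 = 11000 Ω
R_eq = 11 kΩ

Final answer: 11 kΩ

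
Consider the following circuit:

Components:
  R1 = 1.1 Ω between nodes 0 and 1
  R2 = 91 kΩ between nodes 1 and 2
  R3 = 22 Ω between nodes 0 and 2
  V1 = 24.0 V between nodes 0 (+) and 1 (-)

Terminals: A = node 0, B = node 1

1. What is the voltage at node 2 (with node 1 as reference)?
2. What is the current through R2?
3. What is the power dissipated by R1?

Nodal analysis, taking node 1 as the 0 V reference.
Source V1 fixes V_0 = 24 V.
KCL at each unknown node (sum of currents leaving = 0; resistances in Ω):
  Node 2: (V_2 - 0)/91000 + (V_2 - 24)/22 = 0
Collecting terms: 0.04547 × V_2 = 1.091  =>  V_2 = 23.99 V
Part 1:
  Read off the nodal solution: V_2 = 23.99 V
Part 2:
  I_R2 = (V_1 - V_2)/R2 = (0 - 23.99)/91000 = -0.0002637 A
  Magnitude: I_R2 = 0.0002637 A
Part 3:
  I_R1 = (V_0 - V_1)/R1 = (24 - 0)/1.1 = 21.82 A
  P_R1 = I_R1² × R1 = (21.82)² × 1.1 = 523.6 W

Final answers:
1. V_2 = 23.99 V
2. I_R2 = 0.0002637 A
3. P_R1 = 523.6 W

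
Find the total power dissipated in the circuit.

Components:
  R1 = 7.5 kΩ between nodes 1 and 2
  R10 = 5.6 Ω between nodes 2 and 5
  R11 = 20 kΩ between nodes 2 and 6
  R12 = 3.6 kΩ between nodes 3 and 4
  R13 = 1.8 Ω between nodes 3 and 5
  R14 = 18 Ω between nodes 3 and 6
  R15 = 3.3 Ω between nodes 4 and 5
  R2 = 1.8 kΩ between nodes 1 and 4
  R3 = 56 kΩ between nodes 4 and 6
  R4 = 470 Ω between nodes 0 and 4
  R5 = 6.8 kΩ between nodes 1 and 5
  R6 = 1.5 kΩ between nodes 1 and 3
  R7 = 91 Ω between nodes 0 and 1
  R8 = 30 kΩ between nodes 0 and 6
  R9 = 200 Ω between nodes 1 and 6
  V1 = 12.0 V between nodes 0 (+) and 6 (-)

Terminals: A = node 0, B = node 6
Nodal analysis, taking node 6 as the 0 V reference.
Source V1 fixes V_0 = 12 V.
KCL at each unknown node (sum of currents leaving = 0; resistances in Ω):
  Node 1: (V_1 - V_2)/7500 + (V_1 - V_4)/1800 + (V_1 - V_5)/6800 + (V_1 - V_3)/1500 + (V_1 - 12)/91 + (V_1 - 0)/200 = 0
  Node 2: (V_2 - V_1)/7500 + (V_2 - V_5)/5.6 + (V_2 - 0)/20000 = 0
  Node 3: (V_3 - V_1)/1500 + (V_3 - V_4)/3600 + (V_3 - V_5)/1.8 + (V_3 - 0)/18 = 0
  Node 4: (V_4 - V_1)/1800 + (V_4 - 0)/56000 + (V_4 - 12)/470 + (V_4 - V_3)/3600 + (V_4 - V_5)/3.3 = 0
  Node 5: (V_5 - V_1)/6800 + (V_5 - V_2)/5.6 + (V_5 - V_3)/1.8 + (V_5 - V_4)/3.3 = 0
Collecting terms (coefficients in siemens):
  0.01749·V_1 - 0.0001333·V_2 - 0.0006667·V_3 - 0.0005556·V_4 - 0.0001471·V_5 = 0.1319
  0.1788·V_2 - 0.0001333·V_1 - 0.1786·V_5 = 0
  0.6121·V_3 - 0.0006667·V_1 - 0.0002778·V_4 - 0.5556·V_5 = 0
  0.306·V_4 - 0.0005556·V_1 - 0.0002778·V_3 - 0.303·V_5 = 0.02553
  1.037·V_5 - 0.0001471·V_1 - 0.1786·V_2 - 0.5556·V_3 - 0.303·V_4 = 0
Solving these 5 simultaneous equations (Gaussian elimination) gives:
  V_1 = 7.597 V, V_2 = 0.6749 V, V_3 = 0.6167 V, V_4 = 0.7611 V
  V_5 = 0.6699 V
Power in each resistor, P = (ΔV)²/R:
  P_R1 = (7.597 - 0.6749)²/7500 = 0.00639 W
  P_R2 = (7.597 - 0.7611)²/1800 = 0.02596 W
  P_R3 = (0.7611 - 0)²/56000 = 0.00001035 W
  P_R4 = (12 - 0.7611)²/470 = 0.2687 W
  P_R5 = (7.597 - 0.6699)²/6800 = 0.007057 W
  P_R6 = (7.597 - 0.6167)²/1500 = 0.03249 W
  P_R7 = (12 - 7.597)²/91 = 0.213 W
  P_R8 = (12 - 0)²/30000 = 0.0048 W
  P_R9 = (7.597 - 0)²/200 = 0.2886 W
  P_R10 = (0.6749 - 0.6699)²/5.6 = 0.000004428 W
  P_R11 = (0.6749 - 0)²/20000 = 0.00002277 W
  P_R12 = (0.6167 - 0.7611)²/3600 = 0.000005799 W
  P_R13 = (0.6167 - 0.6699)²/1.8 = 0.001573 W
  P_R14 = (0.6167 - 0)²/18 = 0.02113 W
  P_R15 = (0.7611 - 0.6699)²/3.3 = 0.002524 W
P_total = P_R1 + P_R2 + P_R3 + P_R4 + P_R5 + P_R6 + P_R7 + P_R8 + P_R9 + P_R10 + P_R11 + P_R12 + P_R13 + P_R14 + P_R15 = 0.8723 W

Final answer: 0.8723 W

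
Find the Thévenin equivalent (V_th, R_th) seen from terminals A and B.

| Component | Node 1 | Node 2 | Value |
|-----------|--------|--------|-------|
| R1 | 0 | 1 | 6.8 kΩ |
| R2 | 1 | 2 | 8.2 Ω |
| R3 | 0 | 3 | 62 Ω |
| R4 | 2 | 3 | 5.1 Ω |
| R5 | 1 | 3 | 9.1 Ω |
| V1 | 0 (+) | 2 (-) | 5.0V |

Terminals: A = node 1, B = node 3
Step 1 — V_th is the open-circuit voltage V_A - V_B (nothing connected across the terminals).
Nodal analysis, taking node 2 as the 0 V reference.
Source V1 fixes V_0 = 5 V.
KCL at each unknown node (sum of currents leaving = 0; resistances in Ω):
  Node 1: (V_1 - 5)/6800 + (V_1 - 0)/8.2 + (V_1 - V_3)/9.1 = 0
  Node 3: (V_3 - 5)/62 + (V_3 - 0)/5.1 + (V_3 - V_1)/9.1 = 0
Collecting terms (coefficients in siemens):
  0.232·V_1 - 0.1099·V_3 = 0.0007353
  0.3221·V_3 - 0.1099·V_1 = 0.08065
Determinant D = (0.232)(0.3221) - (-0.1099)(-0.1099) = 0.06265
V_1 = [(0.0007353)(0.3221) - (-0.1099)(0.08065)]/D = 0.1452 V
V_3 = [(0.232)(0.08065) - (0.0007353)(-0.1099)]/D = 0.2999 V
V_th = V_1 - V_3 = 0.1452 - 0.2999 = -0.1547 V
Step 2 — R_th: zero the source — replace V1 by a short circuit (node 2 merges into node 0) — and find the resistance seen between A (node 1) and B (node 3).
Reduce the network between node 1 (A) and node 3 (B) by series/parallel combination:
  Rp1 = R1 ‖ R2 (parallel, both between nodes 0 and 1) = 1/(1/6800 + 1/8.2) = 8.19 Ω
  Rp2 = R3 ‖ R4 (parallel, both between nodes 0 and 3) = 1/(1/62 + 1/5.1) = 4.712 Ω
  Rs1 = Rp1 + Rp2 (series, joined only at node 0) = 8.19 + 4.712 = 12.9 Ω
  Rp3 = R5 ‖ Rs1 (parallel, both between nodes 1 and 3) = 1/(1/9.1 + 1/12.9) = 5.336 Ω
R_th = 5.336 Ω

Final answer: V_th = -0.1547 V, R_th = 5.336 Ω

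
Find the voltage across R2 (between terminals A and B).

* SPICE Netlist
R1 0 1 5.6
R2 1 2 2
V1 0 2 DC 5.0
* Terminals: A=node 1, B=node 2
R1 and R2 are in series across V1 (node 0 → node 1 → node 2), and the output A–B is taken across R2, so this is a voltage divider.
Series current: I = V1/(R1 + R2) = 5/(5.6 + 2) = 5/7.6 = 0.6579 A
V_R2 = I × R2 = V1 × R2/(R1 + R2) = 5 × 2/7.6 = 1.316 V

Final answer: 1.316 V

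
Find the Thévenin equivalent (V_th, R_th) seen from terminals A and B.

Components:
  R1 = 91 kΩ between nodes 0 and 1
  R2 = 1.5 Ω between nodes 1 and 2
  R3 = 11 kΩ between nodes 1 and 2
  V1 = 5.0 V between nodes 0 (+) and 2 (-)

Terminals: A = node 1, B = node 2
Step 1 — V_th is the open-circuit voltage V_A - V_B (nothing connected across the terminals).
Nodal analysis, taking node 2 as the 0 V reference.
Source V1 fixes V_0 = 5 V.
KCL at each unknown node (sum of currents leaving = 0; resistances in Ω):
  Node 1: (V_1 - 5)/91000 + (V_1 - 0)/1.5 + (V_1 - 0)/11000 = 0
Collecting terms: 0.6668 × V_1 = 0.00005495  =>  V_1 = 0.0000824 V
V_th = V_1 - V_2 = 0.0000824 - 0 = 0.0000824 V
Step 2 — R_th: zero the source — replace V1 by a short circuit (node 2 merges into node 0) — and find the resistance seen between A (node 1) and B (node 0).
Reduce the network between node 1 (A) and node 0 (B) by series/parallel combination:
  Rp1 = R1 ‖ R2 ‖ R3 (parallel, all between nodes 0 and 1) = 1/(1/91000 + 1/1.5 + 1/11000) = 1.5 Ω
R_th = 1.5 Ω

Final answer: V_th = 8.24e-05 V, R_th = 1.5 Ω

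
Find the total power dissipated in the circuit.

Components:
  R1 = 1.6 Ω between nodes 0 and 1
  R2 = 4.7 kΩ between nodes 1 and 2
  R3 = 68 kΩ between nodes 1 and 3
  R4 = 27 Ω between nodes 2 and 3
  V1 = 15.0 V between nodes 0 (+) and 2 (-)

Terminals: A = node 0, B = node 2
Nodal analysis, taking node 2 as the 0 V reference.
Source V1 fixes V_0 = 15 V.
KCL at each unknown node (sum of currents leaving = 0; resistances in Ω):
  Node 1: (V_1 - 15)/1.6 + (V_1 - 0)/4700 + (V_1 - V_3)/68000 = 0
  Node 3: (V_3 - V_1)/68000 + (V_3 - 0)/27 = 0
Collecting terms (coefficients in siemens):
  0.6252·V_1 - 0.00001471·V_3 = 9.375
  0.03705·V_3 - 0.00001471·V_1 = 0
Determinant D = (0.6252)(0.03705) - (-0.00001471)(-0.00001471) = 0.02317
V_1 = [(9.375)(0.03705) - (-0.00001471)(0)]/D = 14.99 V
V_3 = [(0.6252)(0) - (9.375)(-0.00001471)]/D = 0.005951 V
Power in each resistor, P = (ΔV)²/R:
  P_R1 = (15 - 14.99)²/1.6 = 0.00001861 W
  P_R2 = (14.99 - 0)²/4700 = 0.04784 W
  P_R3 = (14.99 - 0.005951)²/68000 = 0.003304 W
  P_R4 = (0 - 0.005951)²/27 = 0.000001312 W
P_total = P_R1 + P_R2 + P_R3 + P_R4 = 0.05116 W

Final answer: 0.05116 W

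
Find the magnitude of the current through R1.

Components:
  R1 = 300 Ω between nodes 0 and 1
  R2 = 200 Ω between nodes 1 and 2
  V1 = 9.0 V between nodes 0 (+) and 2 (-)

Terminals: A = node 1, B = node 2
Nodal analysis, taking node 2 as the 0 V reference.
Source V1 fixes V_0 = 9 V.
KCL at each unknown node (sum of currents leaving = 0; resistances in Ω):
  Node 1: (V_1 - 9)/300 + (V_1 - 0)/200 = 0
Collecting terms: 0.008333 × V_1 = 0.03  =>  V_1 = 3.6 V
I_R1 = (V_0 - V_1)/R1 = (9 - 3.6)/300 = 0.018 A
|I_R1| = 0.018 A

Final answer: |I_R1| = 0.018 A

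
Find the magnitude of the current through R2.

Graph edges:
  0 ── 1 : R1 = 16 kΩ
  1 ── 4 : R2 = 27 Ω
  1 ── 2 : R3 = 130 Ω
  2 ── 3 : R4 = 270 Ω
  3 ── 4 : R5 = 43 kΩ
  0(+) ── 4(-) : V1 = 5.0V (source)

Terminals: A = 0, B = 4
Nodal analysis, taking node 4 as the 0 V reference.
Source V1 fixes V_0 = 5 V.
KCL at each unknown node (sum of currents leaving = 0; resistances in Ω):
  Node 1: (V_1 - 5)/16000 + (V_1 - 0)/27 + (V_1 - V_2)/130 = 0
  Node 2: (V_2 - V_1)/130 + (V_2 - V_3)/270 = 0
  Node 3: (V_3 - V_2)/270 + (V_3 - 0)/43000 = 0
Collecting terms (coefficients in siemens):
  0.04479·V_1 - 0.007692·V_2 = 0.0003125
  0.0114·V_2 - 0.007692·V_1 - 0.003704·V_3 = 0
  0.003727·V_3 - 0.003704·V_2 = 0
Solving these 3 simultaneous equations (Gaussian elimination) gives:
  V_1 = 0.008418 V, V_2 = 0.008393 V, V_3 = 0.00834 V
I_R2 = (V_1 - V_4)/R2 = (0.008418 - 0)/27 = 0.0003118 A
|I_R2| = 0.0003118 A

Final answer: |I_R2| = 0.0003118 A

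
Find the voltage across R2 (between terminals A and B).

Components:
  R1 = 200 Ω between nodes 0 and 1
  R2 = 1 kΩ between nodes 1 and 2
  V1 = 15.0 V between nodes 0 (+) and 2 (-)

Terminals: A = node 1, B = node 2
R1 and R2 are in series across V1 (node 0 → node 1 → node 2), and the output A–B is taken across R2, so this is a voltage divider.
Series current: I = V1/(R1 + R2) = 15/(200 + 1000) = 15/1200 = 0.0125 A
V_R2 = I × R2 = V1 × R2/(R1 + R2) = 15 × 1000/1200 = 12.5 V

Final answer: 12.5 V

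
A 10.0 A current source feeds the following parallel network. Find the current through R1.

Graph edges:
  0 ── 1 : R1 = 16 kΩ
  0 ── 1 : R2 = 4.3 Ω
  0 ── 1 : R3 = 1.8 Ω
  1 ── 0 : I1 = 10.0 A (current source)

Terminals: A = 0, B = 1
All resistors sit directly between nodes 0 and 1, so they are in parallel and share one voltage V; the full source current 10 A splits among them.
1/R_par = 1/16000 + 1/4.3 + 1/1.8 = 0.7882 S  =>  R_par = 1.269 Ω
V = I × R_par = 10 × 1.269 = 12.69 V
I_R1 = V/R1 = 12.69/16000 = 0.000793 A

Final answer: 0.000793 A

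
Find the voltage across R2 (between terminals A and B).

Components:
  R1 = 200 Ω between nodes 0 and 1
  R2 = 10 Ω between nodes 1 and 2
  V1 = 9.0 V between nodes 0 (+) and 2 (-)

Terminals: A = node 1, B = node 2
R1 and R2 are in series across V1 (node 0 → node 1 → node 2), and the output A–B is taken across R2, so this is a voltage divider.
Series current: I = V1/(R1 + R2) = 9/(200 + 10) = 9/210 = 0.04286 A
V_R2 = I × R2 = V1 × R2/(R1 + R2) = 9 × 10/210 = 0.4286 V

Final answer: 0.4286 V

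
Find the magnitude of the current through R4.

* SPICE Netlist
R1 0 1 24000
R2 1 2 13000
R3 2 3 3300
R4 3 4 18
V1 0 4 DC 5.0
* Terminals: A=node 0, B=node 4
Nodal analysis, taking node 4 as the 0 V reference.
Source V1 fixes V_0 = 5 V.
KCL at each unknown node (sum of currents leaving = 0; resistances in Ω):
  Node 1: (V_1 - 5)/24000 + (V_1 - V_2)/13000 = 0
  Node 2: (V_2 - V_1)/13000 + (V_2 - V_3)/3300 = 0
  Node 3: (V_3 - V_2)/3300 + (V_3 - 0)/18 = 0
Collecting terms (coefficients in siemens):
  0.0001186·V_1 - 0.00007692·V_2 = 0.0002083
  0.00038·V_2 - 0.00007692·V_1 - 0.000303·V_3 = 0
  0.05586·V_3 - 0.000303·V_2 = 0
Solving these 3 simultaneous equations (Gaussian elimination) gives:
  V_1 = 2.024 V, V_2 = 0.4115 V, V_3 = 0.002232 V
I_R4 = (V_3 - V_4)/R4 = (0.002232 - 0)/18 = 0.000124 A
|I_R4| = 0.000124 A

Final answer: |I_R4| = 0.000124 A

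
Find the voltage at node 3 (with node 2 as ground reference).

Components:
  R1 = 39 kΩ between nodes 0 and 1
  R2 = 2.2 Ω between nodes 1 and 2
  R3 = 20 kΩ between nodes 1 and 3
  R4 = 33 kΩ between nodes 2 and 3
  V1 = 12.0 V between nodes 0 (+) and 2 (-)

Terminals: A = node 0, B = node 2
Nodal analysis, taking node 2 as the 0 V reference.
Source V1 fixes V_0 = 12 V.
KCL at each unknown node (sum of currents leaving = 0; resistances in Ω):
  Node 1: (V_1 - 12)/39000 + (V_1 - 0)/2.2 + (V_1 - V_3)/20000 = 0
  Node 3: (V_3 - V_1)/20000 + (V_3 - 0)/33000 = 0
Collecting terms (coefficients in siemens):
  0.4546·V_1 - 0.00005·V_3 = 0.0003077
  0.0000803·V_3 - 0.00005·V_1 = 0
Determinant D = (0.4546)(0.0000803) - (-0.00005)(-0.00005) = 0.0000365
V_1 = [(0.0003077)(0.0000803) - (-0.00005)(0)]/D = 0.0006769 V
V_3 = [(0.4546)(0) - (0.0003077)(-0.00005)]/D = 0.0004214 V
The requested potential is V_3 = 0.0004214 V.

Final answer: V_3 = 0.0004214 V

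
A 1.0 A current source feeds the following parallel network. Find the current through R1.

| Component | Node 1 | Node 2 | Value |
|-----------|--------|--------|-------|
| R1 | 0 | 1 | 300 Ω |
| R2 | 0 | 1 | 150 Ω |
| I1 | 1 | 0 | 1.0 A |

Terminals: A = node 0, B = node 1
All resistors sit directly between nodes 0 and 1, so they are in parallel and share one voltage V; the full source current 1 A splits among them.
1/R_par = 1/300 + 1/150 = 0.01 S  =>  R_par = 100 Ω
V = I × R_par = 1 × 100 = 100 V
I_R1 = V/R1 = 100/300 = 0.3333 A

Final answer: 0.3333 A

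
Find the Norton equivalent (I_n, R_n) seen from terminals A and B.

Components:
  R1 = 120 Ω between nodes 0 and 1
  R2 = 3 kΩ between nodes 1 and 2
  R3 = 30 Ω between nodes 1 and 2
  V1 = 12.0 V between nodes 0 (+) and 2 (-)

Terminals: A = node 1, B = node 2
Find the Thévenin equivalent first; then I_n = V_th/R_th and R_n = R_th.
Step 1 — V_th is the open-circuit voltage V_A - V_B (nothing connected across the terminals).
Nodal analysis, taking node 2 as the 0 V reference.
Source V1 fixes V_0 = 12 V.
KCL at each unknown node (sum of currents leaving = 0; resistances in Ω):
  Node 1: (V_1 - 12)/120 + (V_1 - 0)/3000 + (V_1 - 0)/30 = 0
Collecting terms: 0.042 × V_1 = 0.1  =>  V_1 = 2.381 V
V_th = V_1 - V_2 = 2.381 - 0 = 2.381 V
Step 2 — R_th: zero the source — replace V1 by a short circuit (node 2 merges into node 0) — and find the resistance seen between A (node 1) and B (node 0).
Reduce the network between node 1 (A) and node 0 (B) by series/parallel combination:
  Rp1 = R1 ‖ R2 ‖ R3 (parallel, all between nodes 0 and 1) = 1/(1/120 + 1/3000 + 1/30) = 23.81 Ω
R_th = 23.81 Ω
I_n = V_th/R_th = 2.381/23.81 = 0.1 A, and R_n = R_th = 23.81 Ω

Final answer: I_n = 0.1 A, R_n = 23.81 Ω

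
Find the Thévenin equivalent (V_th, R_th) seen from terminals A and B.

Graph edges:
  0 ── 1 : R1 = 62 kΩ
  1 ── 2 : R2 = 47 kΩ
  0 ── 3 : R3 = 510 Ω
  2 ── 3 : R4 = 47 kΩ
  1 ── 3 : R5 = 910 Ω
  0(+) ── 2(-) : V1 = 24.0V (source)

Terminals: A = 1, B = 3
Step 1 — V_th is the open-circuit voltage V_A - V_B (nothing connected across the terminals).
Nodal analysis, taking node 2 as the 0 V reference.
Source V1 fixes V_0 = 24 V.
KCL at each unknown node (sum of currents leaving = 0; resistances in Ω):
  Node 1: (V_1 - 24)/62000 + (V_1 - 0)/47000 + (V_1 - V_3)/910 = 0
  Node 3: (V_3 - 24)/510 + (V_3 - 0)/47000 + (V_3 - V_1)/910 = 0
Collecting terms (coefficients in siemens):
  0.001136·V_1 - 0.001099·V_3 = 0.0003871
  0.003081·V_3 - 0.001099·V_1 = 0.04706
Determinant D = (0.001136)(0.003081) - (-0.001099)(-0.001099) = 0.000002293
V_1 = [(0.0003871)(0.003081) - (-0.001099)(0.04706)]/D = 23.07 V
V_3 = [(0.001136)(0.04706) - (0.0003871)(-0.001099)]/D = 23.5 V
V_th = V_1 - V_3 = 23.07 - 23.5 = -0.433 V
Step 2 — R_th: zero the source — replace V1 by a short circuit (node 2 merges into node 0) — and find the resistance seen between A (node 1) and B (node 3).
Reduce the network between node 1 (A) and node 3 (B) by series/parallel combination:
  Rp1 = R1 ‖ R2 (parallel, both between nodes 0 and 1) = 1/(1/62000 + 1/47000) = 26730 Ω
  Rp2 = R3 ‖ R4 (parallel, both between nodes 0 and 3) = 1/(1/510 + 1/47000) = 504.5 Ω
  Rs1 = Rp1 + Rp2 (series, joined only at node 0) = 26730 + 504.5 = 27240 Ω
  Rp3 = R5 ‖ Rs1 (parallel, both between nodes 1 and 3) = 1/(1/910 + 1/27240) = 880.6 Ω
R_th = 880.6 Ω

Final answer: V_th = -0.433 V, R_th = 880.6 Ω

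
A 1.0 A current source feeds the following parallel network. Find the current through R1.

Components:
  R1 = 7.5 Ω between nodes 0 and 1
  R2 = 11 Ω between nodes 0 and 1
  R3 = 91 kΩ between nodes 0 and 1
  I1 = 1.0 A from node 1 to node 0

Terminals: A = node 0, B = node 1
All resistors sit directly between nodes 0 and 1, so they are in parallel and share one voltage V; the full source current 1 A splits among them.
1/R_par = 1/7.5 + 1/11 + 1/91000 = 0.2243 S  =>  R_par = 4.459 Ω
V = I × R_par = 1 × 4.459 = 4.459 V
I_R1 = V/R1 = 4.459/7.5 = 0.5946 A

Final answer: 0.5946 A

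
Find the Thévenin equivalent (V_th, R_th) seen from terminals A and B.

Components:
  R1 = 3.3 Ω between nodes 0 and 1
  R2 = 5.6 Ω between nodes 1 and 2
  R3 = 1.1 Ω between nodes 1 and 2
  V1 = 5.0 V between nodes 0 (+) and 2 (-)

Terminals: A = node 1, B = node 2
Step 1 — V_th is the open-circuit voltage V_A - V_B (nothing connected across the terminals).
Nodal analysis, taking node 2 as the 0 V reference.
Source V1 fixes V_0 = 5 V.
KCL at each unknown node (sum of currents leaving = 0; resistances in Ω):
  Node 1: (V_1 - 5)/3.3 + (V_1 - 0)/5.6 + (V_1 - 0)/1.1 = 0
Collecting terms: 1.391 × V_1 = 1.515  =>  V_1 = 1.089 V
V_th = V_1 - V_2 = 1.089 - 0 = 1.089 V
Step 2 — R_th: zero the source — replace V1 by a short circuit (node 2 merges into node 0) — and find the resistance seen between A (node 1) and B (node 0).
Reduce the network between node 1 (A) and node 0 (B) by series/parallel combination:
  Rp1 = R1 ‖ R2 ‖ R3 (parallel, all between nodes 0 and 1) = 1/(1/3.3 + 1/5.6 + 1/1.1) = 0.7191 Ω
R_th = 0.7191 Ω

Final answer: V_th = 1.089 V, R_th = 0.7191 Ω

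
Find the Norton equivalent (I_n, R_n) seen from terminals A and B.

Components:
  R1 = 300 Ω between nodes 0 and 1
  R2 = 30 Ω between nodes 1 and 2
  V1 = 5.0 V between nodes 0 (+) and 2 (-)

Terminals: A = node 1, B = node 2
Find the Thévenin equivalent first; then I_n = V_th/R_th and R_n = R_th.
Step 1 — V_th is the open-circuit voltage V_A - V_B (nothing connected across the terminals).
Nodal analysis, taking node 2 as the 0 V reference.
Source V1 fixes V_0 = 5 V.
KCL at each unknown node (sum of currents leaving = 0; resistances in Ω):
  Node 1: (V_1 - 5)/300 + (V_1 - 0)/30 = 0
Collecting terms: 0.03667 × V_1 = 0.01667  =>  V_1 = 0.4545 V
V_th = V_1 - V_2 = 0.4545 - 0 = 0.4545 V
Step 2 — R_th: zero the source — replace V1 by a short circuit (node 2 merges into node 0) — and find the resistance seen between A (node 1) and B (node 0).
Reduce the network between node 1 (A) and node 0 (B) by series/parallel combination:
  Rp1 = R1 ‖ R2 (parallel, both between nodes 0 and 1) = 1/(1/300 + 1/30) = 27.27 Ω
R_th = 27.27 Ω
I_n = V_th/R_th = 0.4545/27.27 = 0.01667 A, and R_n = R_th = 27.27 Ω

Final answer: I_n = 0.01667 A, R_n = 27.27 Ω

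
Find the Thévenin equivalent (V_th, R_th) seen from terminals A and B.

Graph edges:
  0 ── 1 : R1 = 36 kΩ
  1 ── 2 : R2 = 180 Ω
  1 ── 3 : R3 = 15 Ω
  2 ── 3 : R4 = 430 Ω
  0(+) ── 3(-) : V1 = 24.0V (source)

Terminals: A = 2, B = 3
Step 1 — V_th is the open-circuit voltage V_A - V_B (nothing connected across the terminals).
Nodal analysis, taking node 3 as the 0 V reference.
Source V1 fixes V_0 = 24 V.
KCL at each unknown node (sum of currents leaving = 0; resistances in Ω):
  Node 1: (V_1 - 24)/36000 + (V_1 - V_2)/180 + (V_1 - 0)/15 = 0
  Node 2: (V_2 - V_1)/180 + (V_2 - 0)/430 = 0
Collecting terms (coefficients in siemens):
  0.07225·V_1 - 0.005556·V_2 = 0.0006667
  0.007881·V_2 - 0.005556·V_1 = 0
Determinant D = (0.07225)(0.007881) - (-0.005556)(-0.005556) = 0.0005385
V_1 = [(0.0006667)(0.007881) - (-0.005556)(0)]/D = 0.009756 V
V_2 = [(0.07225)(0) - (0.0006667)(-0.005556)]/D = 0.006877 V
V_th = V_2 - V_3 = 0.006877 - 0 = 0.006877 V
Step 2 — R_th: zero the source — replace V1 by a short circuit (node 3 merges into node 0) — and find the resistance seen between A (node 2) and B (node 0).
Reduce the network between node 2 (A) and node 0 (B) by series/parallel combination:
  Rp1 = R1 ‖ R3 (parallel, both between nodes 0 and 1) = 1/(1/36000 + 1/15) = 14.99 Ω
  Rs1 = R2 + Rp1 (series, joined only at node 1) = 180 + 14.99 = 195 Ω
  Rp2 = R4 ‖ Rs1 (parallel, both between nodes 0 and 2) = 1/(1/430 + 1/195) = 134.2 Ω
R_th = 134.2 Ω

Final answer: V_th = 0.006877 V, R_th = 134.2 Ω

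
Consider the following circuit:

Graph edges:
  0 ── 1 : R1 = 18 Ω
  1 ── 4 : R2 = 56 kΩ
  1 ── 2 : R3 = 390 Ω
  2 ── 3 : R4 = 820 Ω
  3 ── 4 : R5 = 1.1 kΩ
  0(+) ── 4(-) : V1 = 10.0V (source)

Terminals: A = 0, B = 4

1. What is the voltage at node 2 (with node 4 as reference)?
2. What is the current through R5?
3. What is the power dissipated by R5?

Nodal analysis, taking node 4 as the 0 V reference.
Source V1 fixes V_0 = 10 V.
KCL at each unknown node (sum of currents leaving = 0; resistances in Ω):
  Node 1: (V_1 - 10)/18 + (V_1 - 0)/56000 + (V_1 - V_2)/390 = 0
  Node 2: (V_2 - V_1)/390 + (V_2 - V_3)/820 = 0
  Node 3: (V_3 - V_2)/820 + (V_3 - 0)/1100 = 0
Collecting terms (coefficients in siemens):
  0.05814·V_1 - 0.002564·V_2 = 0.5556
  0.003784·V_2 - 0.002564·V_1 - 0.00122·V_3 = 0
  0.002129·V_3 - 0.00122·V_2 = 0
Solving these 3 simultaneous equations (Gaussian elimination) gives:
  V_1 = 9.92 V, V_2 = 8.245 V, V_3 = 4.724 V
Part 1:
  Read off the nodal solution: V_2 = 8.245 V
Part 2:
  I_R5 = (V_3 - V_4)/R5 = (4.724 - 0)/1100 = 0.004294 A
  Magnitude: I_R5 = 0.004294 A
Part 3:
  I_R5 = (V_3 - V_4)/R5 = (4.724 - 0)/1100 = 0.004294 A
  P_R5 = I_R5² × R5 = (0.004294)² × 1100 = 0.02028 W

Final answers:
1. V_2 = 8.245 V
2. I_R5 = 0.004294 A
3. P_R5 = 0.02028 W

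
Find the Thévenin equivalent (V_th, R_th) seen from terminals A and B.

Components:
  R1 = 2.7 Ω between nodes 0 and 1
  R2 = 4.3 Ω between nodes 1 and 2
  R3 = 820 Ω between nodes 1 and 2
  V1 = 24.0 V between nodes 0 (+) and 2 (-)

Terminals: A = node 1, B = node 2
Step 1 — V_th is the open-circuit voltage V_A - V_B (nothing connected across the terminals).
Nodal analysis, taking node 2 as the 0 V reference.
Source V1 fixes V_0 = 24 V.
KCL at each unknown node (sum of currents leaving = 0; resistances in Ω):
  Node 1: (V_1 - 24)/2.7 + (V_1 - 0)/4.3 + (V_1 - 0)/820 = 0
Collecting terms: 0.6041 × V_1 = 8.889  =>  V_1 = 14.71 V
V_th = V_1 - V_2 = 14.71 - 0 = 14.71 V
Step 2 — R_th: zero the source — replace V1 by a short circuit (node 2 merges into node 0) — and find the resistance seen between A (node 1) and B (node 0).
Reduce the network between node 1 (A) and node 0 (B) by series/parallel combination:
  Rp1 = R1 ‖ R2 ‖ R3 (parallel, all between nodes 0 and 1) = 1/(1/2.7 + 1/4.3 + 1/820) = 1.655 Ω
R_th = 1.655 Ω

Final answer: V_th = 14.71 V, R_th = 1.655 Ω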